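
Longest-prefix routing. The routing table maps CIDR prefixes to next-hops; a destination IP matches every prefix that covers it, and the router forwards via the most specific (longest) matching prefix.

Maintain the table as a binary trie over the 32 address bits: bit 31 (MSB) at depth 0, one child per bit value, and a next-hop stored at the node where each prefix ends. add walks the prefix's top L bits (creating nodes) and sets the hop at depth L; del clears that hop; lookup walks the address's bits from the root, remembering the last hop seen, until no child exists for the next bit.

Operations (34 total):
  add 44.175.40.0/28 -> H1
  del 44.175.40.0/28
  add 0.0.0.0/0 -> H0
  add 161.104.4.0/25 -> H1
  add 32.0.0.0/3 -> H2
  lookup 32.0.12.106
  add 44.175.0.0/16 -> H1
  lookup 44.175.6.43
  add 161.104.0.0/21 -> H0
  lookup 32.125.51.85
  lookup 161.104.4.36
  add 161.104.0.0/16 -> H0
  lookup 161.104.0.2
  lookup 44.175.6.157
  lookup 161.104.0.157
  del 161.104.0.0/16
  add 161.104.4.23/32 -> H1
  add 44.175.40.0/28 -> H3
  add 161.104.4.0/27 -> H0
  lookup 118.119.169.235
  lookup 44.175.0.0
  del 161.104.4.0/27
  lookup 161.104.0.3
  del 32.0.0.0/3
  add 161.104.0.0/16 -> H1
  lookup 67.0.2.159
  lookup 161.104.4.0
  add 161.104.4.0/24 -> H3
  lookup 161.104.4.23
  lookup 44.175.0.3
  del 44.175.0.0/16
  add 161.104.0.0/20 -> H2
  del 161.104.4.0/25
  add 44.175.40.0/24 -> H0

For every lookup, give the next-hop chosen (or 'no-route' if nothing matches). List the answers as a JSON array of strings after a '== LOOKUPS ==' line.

Process each operation:
  + 44.175.40.0/28 (H1) depth=28
  del 44.175.40.0/28 (clear depth 28)
  + 0.0.0.0/0 (H0) depth=0
  + 161.104.4.0/25 (H1) depth=25
  + 32.0.0.0/3 (H2) depth=3
  lookup 32.0.12.106: bits 0010 walk d0:H0→d1:-→d2:-→d3:H2→d4:- -> H2
  + 44.175.0.0/16 (H1) depth=16
  lookup 44.175.6.43: bits 001011001010111100 walk d0:H0→d1:-→d2:-→d3:H2→d4:-→d5:-→d6:-→d7:-→d8:-→d9:-→d10:-→d11:-→d12:-→d13:-→d14:-→d15:-→d16:H1→d17:-→d18:- -> H1
  + 161.104.0.0/21 (H0) depth=21
  lookup 32.125.51.85: bits 0010 walk d0:H0→d1:-→d2:-→d3:H2→d4:- -> H2
  lookup 161.104.4.36: bits 1010000101101000000001000 walk d0:H0→d1:-→d2:-→d3:-→d4:-→d5:-→d6:-→d7:-→d8:-→d9:-→d10:-→d11:-→d12:-→d13:-→d14:-→d15:-→d16:-→d17:-→d18:-→d19:-→d20:-→d21:H0→d22:-→d23:-→d24:-→d25:H1 -> H1
  + 161.104.0.0/16 (H0) depth=16
  lookup 161.104.0.2: bits 101000010110100000000 walk d0:H0→d1:-→d2:-→d3:-→d4:-→d5:-→d6:-→d7:-→d8:-→d9:-→d10:-→d11:-→d12:-→d13:-→d14:-→d15:-→d16:H0→d17:-→d18:-→d19:-→d20:-→d21:H0 -> H0
  lookup 44.175.6.157: bits 001011001010111100 walk d0:H0→d1:-→d2:-→d3:H2→d4:-→d5:-→d6:-→d7:-→d8:-→d9:-→d10:-→d11:-→d12:-→d13:-→d14:-→d15:-→d16:H1→d17:-→d18:- -> H1
  lookup 161.104.0.157: bits 101000010110100000000 walk d0:H0→d1:-→d2:-→d3:-→d4:-→d5:-→d6:-→d7:-→d8:-→d9:-→d10:-→d11:-→d12:-→d13:-→d14:-→d15:-→d16:H0→d17:-→d18:-→d19:-→d20:-→d21:H0 -> H0
  del 161.104.0.0/16 (clear depth 16)
  + 161.104.4.23/32 (H1) depth=32
  + 44.175.40.0/28 (H3) depth=28
  + 161.104.4.0/27 (H0) depth=27
  lookup 118.119.169.235: bits 0 walk d0:H0→d1:- -> H0
  lookup 44.175.0.0: bits 001011001010111100 walk d0:H0→d1:-→d2:-→d3:H2→d4:-→d5:-→d6:-→d7:-→d8:-→d9:-→d10:-→d11:-→d12:-→d13:-→d14:-→d15:-→d16:H1→d17:-→d18:- -> H1
  del 161.104.4.0/27 (clear depth 27)
  lookup 161.104.0.3: bits 101000010110100000000 walk d0:H0→d1:-→d2:-→d3:-→d4:-→d5:-→d6:-→d7:-→d8:-→d9:-→d10:-→d11:-→d12:-→d13:-→d14:-→d15:-→d16:-→d17:-→d18:-→d19:-→d20:-→d21:H0 -> H0
  del 32.0.0.0/3 (clear depth 3)
  + 161.104.0.0/16 (H1) depth=16
  lookup 67.0.2.159: bits 0 walk d0:H0→d1:- -> H0
  lookup 161.104.4.0: bits 101000010110100000000100000 walk d0:H0→d1:-→d2:-→d3:-→d4:-→d5:-→d6:-→d7:-→d8:-→d9:-→d10:-→d11:-→d12:-→d13:-→d14:-→d15:-→d16:H1→d17:-→d18:-→d19:-→d20:-→d21:H0→d22:-→d23:-→d24:-→d25:H1→d26:-→d27:- -> H1
  + 161.104.4.0/24 (H3) depth=24
  lookup 161.104.4.23: bits 10100001011010000000010000010111 walk d0:H0→d1:-→d2:-→d3:-→d4:-→d5:-→d6:-→d7:-→d8:-→d9:-→d10:-→d11:-→d12:-→d13:-→d14:-→d15:-→d16:H1→d17:-→d18:-→d19:-→d20:-→d21:H0→d22:-→d23:-→d24:H3→d25:H1→d26:-→d27:-→d28:-→d29:-→d30:-→d31:-→d32:H1 -> H1
  lookup 44.175.0.3: bits 001011001010111100 walk d0:H0→d1:-→d2:-→d3:-→d4:-→d5:-→d6:-→d7:-→d8:-→d9:-→d10:-→d11:-→d12:-→d13:-→d14:-→d15:-→d16:H1→d17:-→d18:- -> H1
  del 44.175.0.0/16 (clear depth 16)
  + 161.104.0.0/20 (H2) depth=20
  del 161.104.4.0/25 (clear depth 25)
  + 44.175.40.0/24 (H0) depth=24

== LOOKUPS ==
["H2","H1","H2","H1","H0","H1","H0","H0","H1","H0","H0","H1","H1","H1"]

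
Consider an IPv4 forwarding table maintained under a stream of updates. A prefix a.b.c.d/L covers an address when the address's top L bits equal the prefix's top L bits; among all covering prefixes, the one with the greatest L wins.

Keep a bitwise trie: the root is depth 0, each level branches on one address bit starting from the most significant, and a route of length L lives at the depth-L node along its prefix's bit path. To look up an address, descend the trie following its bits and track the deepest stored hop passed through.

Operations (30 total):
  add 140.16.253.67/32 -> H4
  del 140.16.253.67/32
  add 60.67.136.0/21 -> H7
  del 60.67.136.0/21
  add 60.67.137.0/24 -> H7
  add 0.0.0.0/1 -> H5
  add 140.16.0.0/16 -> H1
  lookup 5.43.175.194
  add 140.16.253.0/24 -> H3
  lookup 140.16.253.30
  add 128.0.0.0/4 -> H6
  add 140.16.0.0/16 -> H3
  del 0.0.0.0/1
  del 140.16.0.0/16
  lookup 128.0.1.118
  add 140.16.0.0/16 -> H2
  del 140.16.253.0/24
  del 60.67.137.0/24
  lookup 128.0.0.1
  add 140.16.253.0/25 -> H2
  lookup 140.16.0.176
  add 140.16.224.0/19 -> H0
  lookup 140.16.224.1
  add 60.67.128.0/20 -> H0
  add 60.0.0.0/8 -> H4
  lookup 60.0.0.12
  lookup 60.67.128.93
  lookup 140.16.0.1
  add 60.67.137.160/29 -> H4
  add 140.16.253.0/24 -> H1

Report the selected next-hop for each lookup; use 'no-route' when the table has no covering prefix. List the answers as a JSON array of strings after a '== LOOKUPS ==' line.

Trace:
  add 140.16.253.67/32 -> H4 at depth 32
  del 140.16.253.67/32 (clear depth 32)
  add 60.67.136.0/21 -> H7 at depth 21
  del 60.67.136.0/21 (clear depth 21)
  add 60.67.137.0/24 -> H7 at depth 24
  add 0.0.0.0/1 -> H5 at depth 1
  add 140.16.0.0/16 -> H1 at depth 16
  Q 5.43.175.194: descend 00 ; hops seen [H5] ; pick H5
  add 140.16.253.0/24 -> H3 at depth 24
  Q 140.16.253.30: descend 1000110000010000111111010 ; hops seen [H1,H3] ; pick H3
  add 128.0.0.0/4 -> H6 at depth 4
  add 140.16.0.0/16 -> H3 at depth 16
  del 0.0.0.0/1 (clear depth 1)
  del 140.16.0.0/16 (clear depth 16)
  Q 128.0.1.118: descend 1000 ; hops seen [H6] ; pick H6
  add 140.16.0.0/16 -> H2 at depth 16
  del 140.16.253.0/24 (clear depth 24)
  del 60.67.137.0/24 (clear depth 24)
  Q 128.0.0.1: descend 1000 ; hops seen [H6] ; pick H6
  add 140.16.253.0/25 -> H2 at depth 25
  Q 140.16.0.176: descend 1000110000010000 ; hops seen [H6,H2] ; pick H2
  add 140.16.224.0/19 -> H0 at depth 19
  Q 140.16.224.1: descend 1000110000010000111 ; hops seen [H6,H2,H0] ; pick H0
  add 60.67.128.0/20 -> H0 at depth 20
  add 60.0.0.0/8 -> H4 at depth 8
  Q 60.0.0.12: descend 001111000 ; hops seen [H4] ; pick H4
  Q 60.67.128.93: descend 00111100010000111000 ; hops seen [H4,H0] ; pick H0
  Q 140.16.0.1: descend 1000110000010000 ; hops seen [H6,H2] ; pick H2
  add 60.67.137.160/29 -> H4 at depth 29
  add 140.16.253.0/24 -> H1 at depth 24

== LOOKUPS ==
["H5","H3","H6","H6","H2","H0","H4","H0","H2"]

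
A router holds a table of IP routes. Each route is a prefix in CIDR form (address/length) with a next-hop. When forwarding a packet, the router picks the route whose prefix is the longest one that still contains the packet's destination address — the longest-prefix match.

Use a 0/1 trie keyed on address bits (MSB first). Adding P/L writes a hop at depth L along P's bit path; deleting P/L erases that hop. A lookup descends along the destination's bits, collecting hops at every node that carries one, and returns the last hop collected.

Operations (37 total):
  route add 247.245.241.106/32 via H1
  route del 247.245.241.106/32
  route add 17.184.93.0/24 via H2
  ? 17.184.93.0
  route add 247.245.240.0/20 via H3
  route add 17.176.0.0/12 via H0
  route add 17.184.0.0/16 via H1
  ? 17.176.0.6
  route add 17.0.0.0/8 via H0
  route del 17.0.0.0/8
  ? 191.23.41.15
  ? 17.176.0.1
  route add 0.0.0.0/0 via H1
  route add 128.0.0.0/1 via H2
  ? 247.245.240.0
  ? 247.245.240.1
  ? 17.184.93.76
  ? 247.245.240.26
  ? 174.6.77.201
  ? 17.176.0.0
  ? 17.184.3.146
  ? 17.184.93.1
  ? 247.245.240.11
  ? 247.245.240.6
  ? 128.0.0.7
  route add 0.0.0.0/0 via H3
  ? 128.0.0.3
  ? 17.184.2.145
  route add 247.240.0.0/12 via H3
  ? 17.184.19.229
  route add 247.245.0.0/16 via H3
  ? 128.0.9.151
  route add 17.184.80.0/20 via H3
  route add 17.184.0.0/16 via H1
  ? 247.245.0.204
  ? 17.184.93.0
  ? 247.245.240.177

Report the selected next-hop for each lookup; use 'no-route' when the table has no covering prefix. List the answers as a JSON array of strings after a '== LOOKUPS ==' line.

Apply in order:
  add 247.245.241.106/32 -> H1 at depth 32
  - 247.245.241.106/32 clear@32
  add 17.184.93.0/24 -> H2 at depth 24
  Q 17.184.93.0: descend 000100011011100001011101 ; hops seen [H2] ; pick H2
  add 247.245.240.0/20 -> H3 at depth 20
  add 17.176.0.0/12 -> H0 at depth 12
  add 17.184.0.0/16 -> H1 at depth 16
  Q 17.176.0.6: descend 000100011011 ; hops seen [H0] ; pick H0
  add 17.0.0.0/8 -> H0 at depth 8
  - 17.0.0.0/8 clear@8
  Q 191.23.41.15: descend 1 ; hops seen [∅] ; pick no-route
  Q 17.176.0.1: descend 000100011011 ; hops seen [H0] ; pick H0
  add 0.0.0.0/0 -> H1 at depth 0
  add 128.0.0.0/1 -> H2 at depth 1
  Q 247.245.240.0: descend 11110111111101011111000 ; hops seen [H1,H2,H3] ; pick H3
  Q 247.245.240.1: descend 11110111111101011111000 ; hops seen [H1,H2,H3] ; pick H3
  Q 17.184.93.76: descend 000100011011100001011101 ; hops seen [H1,H0,H1,H2] ; pick H2
  Q 247.245.240.26: descend 11110111111101011111000 ; hops seen [H1,H2,H3] ; pick H3
  Q 174.6.77.201: descend 1 ; hops seen [H1,H2] ; pick H2
  Q 17.176.0.0: descend 000100011011 ; hops seen [H1,H0] ; pick H0
  Q 17.184.3.146: descend 00010001101110000 ; hops seen [H1,H0,H1] ; pick H1
  Q 17.184.93.1: descend 000100011011100001011101 ; hops seen [H1,H0,H1,H2] ; pick H2
  Q 247.245.240.11: descend 11110111111101011111000 ; hops seen [H1,H2,H3] ; pick H3
  Q 247.245.240.6: descend 11110111111101011111000 ; hops seen [H1,H2,H3] ; pick H3
  Q 128.0.0.7: descend 1 ; hops seen [H1,H2] ; pick H2
  add 0.0.0.0/0 -> H3 at depth 0
  Q 128.0.0.3: descend 1 ; hops seen [H3,H2] ; pick H2
  Q 17.184.2.145: descend 00010001101110000 ; hops seen [H3,H0,H1] ; pick H1
  add 247.240.0.0/12 -> H3 at depth 12
  Q 17.184.19.229: descend 00010001101110000 ; hops seen [H3,H0,H1] ; pick H1
  add 247.245.0.0/16 -> H3 at depth 16
  Q 128.0.9.151: descend 1 ; hops seen [H3,H2] ; pick H2
  add 17.184.80.0/20 -> H3 at depth 20
  add 17.184.0.0/16 -> H1 at depth 16
  Q 247.245.0.204: descend 1111011111110101 ; hops seen [H3,H2,H3,H3] ; pick H3
  Q 17.184.93.0: descend 000100011011100001011101 ; hops seen [H3,H0,H1,H3,H2] ; pick H2
  Q 247.245.240.177: descend 11110111111101011111000 ; hops seen [H3,H2,H3,H3,H3] ; pick H3

== LOOKUPS ==
["H2","H0","no-route","H0","H3","H3","H2","H3","H2","H0","H1","H2","H3","H3","H2","H2","H1","H1","H2","H3","H2","H3"]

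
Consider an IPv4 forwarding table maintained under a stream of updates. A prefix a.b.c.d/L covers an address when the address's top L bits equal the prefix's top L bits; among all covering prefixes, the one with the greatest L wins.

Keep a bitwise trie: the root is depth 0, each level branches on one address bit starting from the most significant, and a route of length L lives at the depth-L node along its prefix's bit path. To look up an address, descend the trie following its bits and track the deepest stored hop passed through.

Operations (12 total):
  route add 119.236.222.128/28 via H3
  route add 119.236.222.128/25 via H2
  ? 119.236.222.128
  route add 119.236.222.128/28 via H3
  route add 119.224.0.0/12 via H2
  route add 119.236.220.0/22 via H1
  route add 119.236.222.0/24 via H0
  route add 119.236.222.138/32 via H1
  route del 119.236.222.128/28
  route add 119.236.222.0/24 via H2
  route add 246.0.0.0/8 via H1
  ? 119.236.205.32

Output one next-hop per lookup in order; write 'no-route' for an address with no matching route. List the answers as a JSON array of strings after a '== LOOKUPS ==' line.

Trace:
  add 119.236.222.128/28 -> H3 at depth 28
  add 119.236.222.128/25 -> H2 at depth 25
  ? 119.236.222.128  path d0:-→d1:-→d2:-→d3:-→d4:-→d5:-→d6:-→d7:-→d8:-→d9:-→d10:-→d11:-→d12:-→d13:-→d14:-→d15:-→d16:-→d17:-→d18:-→d19:-→d20:-→d21:-→d22:-→d23:-→d24:-→d25:H2→d26:-→d27:-→d28:H3  best=H3
  add 119.236.222.128/28 -> H3 at depth 28
  add 119.224.0.0/12 -> H2 at depth 12
  add 119.236.220.0/22 -> H1 at depth 22
  add 119.236.222.0/24 -> H0 at depth 24
  add 119.236.222.138/32 -> H1 at depth 32
  del 119.236.222.128/28 (clear depth 28)
  add 119.236.222.0/24 -> H2 at depth 24
  add 246.0.0.0/8 -> H1 at depth 8
  ? 119.236.205.32  path d0:-→d1:-→d2:-→d3:-→d4:-→d5:-→d6:-→d7:-→d8:-→d9:-→d10:-→d11:-→d12:H2→d13:-→d14:-→d15:-→d16:-→d17:-→d18:-→d19:-  best=H2

== LOOKUPS ==
["H3","H2"]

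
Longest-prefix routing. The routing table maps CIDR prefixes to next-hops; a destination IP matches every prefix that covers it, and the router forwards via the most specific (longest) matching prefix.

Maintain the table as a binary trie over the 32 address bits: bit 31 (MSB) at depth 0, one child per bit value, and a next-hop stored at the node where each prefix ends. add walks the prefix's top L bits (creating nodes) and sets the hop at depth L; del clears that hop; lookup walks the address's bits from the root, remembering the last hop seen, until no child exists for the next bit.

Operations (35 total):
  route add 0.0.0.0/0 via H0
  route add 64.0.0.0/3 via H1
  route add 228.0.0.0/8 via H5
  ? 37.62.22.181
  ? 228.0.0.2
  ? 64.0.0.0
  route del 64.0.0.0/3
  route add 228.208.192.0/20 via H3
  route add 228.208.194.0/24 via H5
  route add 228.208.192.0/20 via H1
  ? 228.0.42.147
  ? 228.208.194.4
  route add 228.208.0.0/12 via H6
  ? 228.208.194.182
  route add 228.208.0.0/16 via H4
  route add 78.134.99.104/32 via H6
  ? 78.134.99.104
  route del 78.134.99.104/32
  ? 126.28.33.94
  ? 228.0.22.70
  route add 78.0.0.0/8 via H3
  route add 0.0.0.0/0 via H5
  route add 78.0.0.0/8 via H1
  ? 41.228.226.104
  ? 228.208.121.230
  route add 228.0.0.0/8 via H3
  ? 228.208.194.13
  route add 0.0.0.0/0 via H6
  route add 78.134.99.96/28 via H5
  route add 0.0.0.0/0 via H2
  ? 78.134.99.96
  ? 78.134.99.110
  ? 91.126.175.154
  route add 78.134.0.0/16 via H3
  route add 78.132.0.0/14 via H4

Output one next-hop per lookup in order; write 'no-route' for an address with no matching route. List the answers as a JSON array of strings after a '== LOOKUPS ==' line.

Apply in order:
  + 0.0.0.0/0 (H0) depth=0
  + 64.0.0.0/3 (H1) depth=3
  + 228.0.0.0/8 (H5) depth=8
  Q 37.62.22.181: descend 0 ; hops seen [H0] ; pick H0
  Q 228.0.0.2: descend 11100100 ; hops seen [H0,H5] ; pick H5
  Q 64.0.0.0: descend 010 ; hops seen [H0,H1] ; pick H1
  - 64.0.0.0/3 clear@3
  + 228.208.192.0/20 (H3) depth=20
  + 228.208.194.0/24 (H5) depth=24
  + 228.208.192.0/20 (H1) depth=20
  Q 228.0.42.147: descend 11100100 ; hops seen [H0,H5] ; pick H5
  Q 228.208.194.4: descend 111001001101000011000010 ; hops seen [H0,H5,H1,H5] ; pick H5
  + 228.208.0.0/12 (H6) depth=12
  Q 228.208.194.182: descend 111001001101000011000010 ; hops seen [H0,H5,H6,H1,H5] ; pick H5
  + 228.208.0.0/16 (H4) depth=16
  + 78.134.99.104/32 (H6) depth=32
  Q 78.134.99.104: descend 01001110100001100110001101101000 ; hops seen [H0,H6] ; pick H6
  - 78.134.99.104/32 clear@32
  Q 126.28.33.94: descend 01 ; hops seen [H0] ; pick H0
  Q 228.0.22.70: descend 11100100 ; hops seen [H0,H5] ; pick H5
  + 78.0.0.0/8 (H3) depth=8
  + 0.0.0.0/0 (H5) depth=0
  + 78.0.0.0/8 (H1) depth=8
  Q 41.228.226.104: descend 0 ; hops seen [H5] ; pick H5
  Q 228.208.121.230: descend 1110010011010000 ; hops seen [H5,H5,H6,H4] ; pick H4
  + 228.0.0.0/8 (H3) depth=8
  Q 228.208.194.13: descend 111001001101000011000010 ; hops seen [H5,H3,H6,H4,H1,H5] ; pick H5
  + 0.0.0.0/0 (H6) depth=0
  + 78.134.99.96/28 (H5) depth=28
  + 0.0.0.0/0 (H2) depth=0
  Q 78.134.99.96: descend 0100111010000110011000110110 ; hops seen [H2,H1,H5] ; pick H5
  Q 78.134.99.110: descend 01001110100001100110001101101 ; hops seen [H2,H1,H5] ; pick H5
  Q 91.126.175.154: descend 010 ; hops seen [H2] ; pick H2
  + 78.134.0.0/16 (H3) depth=16
  + 78.132.0.0/14 (H4) depth=14

== LOOKUPS ==
["H0","H5","H1","H5","H5","H5","H6","H0","H5","H5","H4","H5","H5","H5","H2"]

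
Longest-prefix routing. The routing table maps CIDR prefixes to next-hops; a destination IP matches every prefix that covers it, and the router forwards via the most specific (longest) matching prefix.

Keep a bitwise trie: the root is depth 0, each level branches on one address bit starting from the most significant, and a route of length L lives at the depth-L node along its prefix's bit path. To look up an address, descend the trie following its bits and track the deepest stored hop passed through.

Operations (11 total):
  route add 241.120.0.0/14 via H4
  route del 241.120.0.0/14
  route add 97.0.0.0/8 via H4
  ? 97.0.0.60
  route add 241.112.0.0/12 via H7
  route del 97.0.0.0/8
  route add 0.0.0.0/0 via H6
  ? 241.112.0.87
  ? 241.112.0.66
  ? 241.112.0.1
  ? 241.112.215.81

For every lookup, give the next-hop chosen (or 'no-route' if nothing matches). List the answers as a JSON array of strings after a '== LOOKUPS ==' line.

Apply in order:
  + 241.120.0.0/14 (H4) depth=14
  del 241.120.0.0/14 (clear depth 14)
  + 97.0.0.0/8 (H4) depth=8
  ? 97.0.0.60  path d0:-→d1:-→d2:-→d3:-→d4:-→d5:-→d6:-→d7:-→d8:H4  best=H4
  + 241.112.0.0/12 (H7) depth=12
  del 97.0.0.0/8 (clear depth 8)
  + 0.0.0.0/0 (H6) depth=0
  ? 241.112.0.87  path d0:H6→d1:-→d2:-→d3:-→d4:-→d5:-→d6:-→d7:-→d8:-→d9:-→d10:-→d11:-→d12:H7  best=H7
  ? 241.112.0.66  path d0:H6→d1:-→d2:-→d3:-→d4:-→d5:-→d6:-→d7:-→d8:-→d9:-→d10:-→d11:-→d12:H7  best=H7
  ? 241.112.0.1  path d0:H6→d1:-→d2:-→d3:-→d4:-→d5:-→d6:-→d7:-→d8:-→d9:-→d10:-→d11:-→d12:H7  best=H7
  ? 241.112.215.81  path d0:H6→d1:-→d2:-→d3:-→d4:-→d5:-→d6:-→d7:-→d8:-→d9:-→d10:-→d11:-→d12:H7  best=H7

== LOOKUPS ==
["H4","H7","H7","H7","H7"]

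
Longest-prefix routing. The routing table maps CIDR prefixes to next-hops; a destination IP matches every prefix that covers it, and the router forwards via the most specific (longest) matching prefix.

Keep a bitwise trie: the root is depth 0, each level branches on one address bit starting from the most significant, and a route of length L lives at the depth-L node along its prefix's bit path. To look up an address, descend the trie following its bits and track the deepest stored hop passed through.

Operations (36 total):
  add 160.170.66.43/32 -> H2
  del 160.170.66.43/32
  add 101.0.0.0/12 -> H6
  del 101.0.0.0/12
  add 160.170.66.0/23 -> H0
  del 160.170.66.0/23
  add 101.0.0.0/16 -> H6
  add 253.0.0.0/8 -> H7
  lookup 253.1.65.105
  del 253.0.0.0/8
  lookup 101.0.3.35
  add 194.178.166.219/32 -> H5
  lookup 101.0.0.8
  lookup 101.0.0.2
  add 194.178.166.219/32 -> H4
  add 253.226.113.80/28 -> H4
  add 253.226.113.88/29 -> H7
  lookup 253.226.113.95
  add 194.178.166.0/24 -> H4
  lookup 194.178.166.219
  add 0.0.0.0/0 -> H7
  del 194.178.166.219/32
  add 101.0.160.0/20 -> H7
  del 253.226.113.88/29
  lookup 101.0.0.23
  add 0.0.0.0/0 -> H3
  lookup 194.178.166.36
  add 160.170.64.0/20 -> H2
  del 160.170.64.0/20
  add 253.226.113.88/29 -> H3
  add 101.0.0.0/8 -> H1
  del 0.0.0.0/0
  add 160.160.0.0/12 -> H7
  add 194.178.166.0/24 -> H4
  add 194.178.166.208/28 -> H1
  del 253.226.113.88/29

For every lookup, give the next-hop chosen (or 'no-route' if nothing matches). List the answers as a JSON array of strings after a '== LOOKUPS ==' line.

Process each operation:
  add 160.170.66.43/32 -> H2 at depth 32
  del 160.170.66.43/32 (clear depth 32)
  add 101.0.0.0/12 -> H6 at depth 12
  del 101.0.0.0/12 (clear depth 12)
  add 160.170.66.0/23 -> H0 at depth 23
  del 160.170.66.0/23 (clear depth 23)
  add 101.0.0.0/16 -> H6 at depth 16
  add 253.0.0.0/8 -> H7 at depth 8
  lookup 253.1.65.105: bits 11111101 walk d0:-→d1:-→d2:-→d3:-→d4:-→d5:-→d6:-→d7:-→d8:H7 -> H7
  del 253.0.0.0/8 (clear depth 8)
  lookup 101.0.3.35: bits 0110010100000000 walk d0:-→d1:-→d2:-→d3:-→d4:-→d5:-→d6:-→d7:-→d8:-→d9:-→d10:-→d11:-→d12:-→d13:-→d14:-→d15:-→d16:H6 -> H6
  add 194.178.166.219/32 -> H5 at depth 32
  lookup 101.0.0.8: bits 0110010100000000 walk d0:-→d1:-→d2:-→d3:-→d4:-→d5:-→d6:-→d7:-→d8:-→d9:-→d10:-→d11:-→d12:-→d13:-→d14:-→d15:-→d16:H6 -> H6
  lookup 101.0.0.2: bits 0110010100000000 walk d0:-→d1:-→d2:-→d3:-→d4:-→d5:-→d6:-→d7:-→d8:-→d9:-→d10:-→d11:-→d12:-→d13:-→d14:-→d15:-→d16:H6 -> H6
  add 194.178.166.219/32 -> H4 at depth 32
  add 253.226.113.80/28 -> H4 at depth 28
  add 253.226.113.88/29 -> H7 at depth 29
  lookup 253.226.113.95: bits 11111101111000100111000101011 walk d0:-→d1:-→d2:-→d3:-→d4:-→d5:-→d6:-→d7:-→d8:-→d9:-→d10:-→d11:-→d12:-→d13:-→d14:-→d15:-→d16:-→d17:-→d18:-→d19:-→d20:-→d21:-→d22:-→d23:-→d24:-→d25:-→d26:-→d27:-→d28:H4→d29:H7 -> H7
  add 194.178.166.0/24 -> H4 at depth 24
  lookup 194.178.166.219: bits 11000010101100101010011011011011 walk d0:-→d1:-→d2:-→d3:-→d4:-→d5:-→d6:-→d7:-→d8:-→d9:-→d10:-→d11:-→d12:-→d13:-→d14:-→d15:-→d16:-→d17:-→d18:-→d19:-→d20:-→d21:-→d22:-→d23:-→d24:H4→d25:-→d26:-→d27:-→d28:-→d29:-→d30:-→d31:-→d32:H4 -> H4
  add 0.0.0.0/0 -> H7 at depth 0
  del 194.178.166.219/32 (clear depth 32)
  add 101.0.160.0/20 -> H7 at depth 20
  del 253.226.113.88/29 (clear depth 29)
  lookup 101.0.0.23: bits 0110010100000000 walk d0:H7→d1:-→d2:-→d3:-→d4:-→d5:-→d6:-→d7:-→d8:-→d9:-→d10:-→d11:-→d12:-→d13:-→d14:-→d15:-→d16:H6 -> H6
  add 0.0.0.0/0 -> H3 at depth 0
  lookup 194.178.166.36: bits 110000101011001010100110 walk d0:H3→d1:-→d2:-→d3:-→d4:-→d5:-→d6:-→d7:-→d8:-→d9:-→d10:-→d11:-→d12:-→d13:-→d14:-→d15:-→d16:-→d17:-→d18:-→d19:-→d20:-→d21:-→d22:-→d23:-→d24:H4 -> H4
  add 160.170.64.0/20 -> H2 at depth 20
  del 160.170.64.0/20 (clear depth 20)
  add 253.226.113.88/29 -> H3 at depth 29
  add 101.0.0.0/8 -> H1 at depth 8
  del 0.0.0.0/0 (clear depth 0)
  add 160.160.0.0/12 -> H7 at depth 12
  add 194.178.166.0/24 -> H4 at depth 24
  add 194.178.166.208/28 -> H1 at depth 28
  del 253.226.113.88/29 (clear depth 29)

== LOOKUPS ==
["H7","H6","H6","H6","H7","H4","H6","H4"]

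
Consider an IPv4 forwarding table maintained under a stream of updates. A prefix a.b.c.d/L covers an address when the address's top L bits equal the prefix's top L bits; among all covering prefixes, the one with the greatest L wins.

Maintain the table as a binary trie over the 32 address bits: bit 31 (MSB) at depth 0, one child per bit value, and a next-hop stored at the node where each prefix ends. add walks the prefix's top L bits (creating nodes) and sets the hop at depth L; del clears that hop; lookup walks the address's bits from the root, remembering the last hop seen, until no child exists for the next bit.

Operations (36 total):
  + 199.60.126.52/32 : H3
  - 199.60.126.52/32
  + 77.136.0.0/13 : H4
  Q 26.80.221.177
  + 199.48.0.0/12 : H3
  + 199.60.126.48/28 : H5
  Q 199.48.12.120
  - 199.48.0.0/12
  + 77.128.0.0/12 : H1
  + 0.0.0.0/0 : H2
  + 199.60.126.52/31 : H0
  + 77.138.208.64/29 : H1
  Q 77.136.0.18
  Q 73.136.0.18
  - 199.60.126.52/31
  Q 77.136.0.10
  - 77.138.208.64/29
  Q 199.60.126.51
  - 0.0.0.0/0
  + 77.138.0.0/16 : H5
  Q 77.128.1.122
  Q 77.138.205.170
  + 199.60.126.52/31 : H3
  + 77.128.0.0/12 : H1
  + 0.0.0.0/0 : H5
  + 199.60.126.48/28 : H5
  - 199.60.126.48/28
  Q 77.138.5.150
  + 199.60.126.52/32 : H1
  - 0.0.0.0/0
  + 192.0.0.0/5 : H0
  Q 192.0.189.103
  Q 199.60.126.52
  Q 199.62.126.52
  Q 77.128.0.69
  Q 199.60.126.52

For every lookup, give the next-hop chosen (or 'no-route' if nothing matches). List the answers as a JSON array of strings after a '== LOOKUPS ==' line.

Trace:
  add 199.60.126.52/32 -> H3 at depth 32
  - 199.60.126.52/32 clear@32
  add 77.136.0.0/13 -> H4 at depth 13
  lookup 26.80.221.177: bits 0 walk d0:-→d1:- -> no-route
  add 199.48.0.0/12 -> H3 at depth 12
  add 199.60.126.48/28 -> H5 at depth 28
  lookup 199.48.12.120: bits 110001110011 walk d0:-→d1:-→d2:-→d3:-→d4:-→d5:-→d6:-→d7:-→d8:-→d9:-→d10:-→d11:-→d12:H3 -> H3
  - 199.48.0.0/12 clear@12
  add 77.128.0.0/12 -> H1 at depth 12
  add 0.0.0.0/0 -> H2 at depth 0
  add 199.60.126.52/31 -> H0 at depth 31
  add 77.138.208.64/29 -> H1 at depth 29
  lookup 77.136.0.18: bits 01001101100010 walk d0:H2→d1:-→d2:-→d3:-→d4:-→d5:-→d6:-→d7:-→d8:-→d9:-→d10:-→d11:-→d12:H1→d13:H4→d14:- -> H4
  lookup 73.136.0.18: bits 01001 walk d0:H2→d1:-→d2:-→d3:-→d4:-→d5:- -> H2
  - 199.60.126.52/31 clear@31
  lookup 77.136.0.10: bits 01001101100010 walk d0:H2→d1:-→d2:-→d3:-→d4:-→d5:-→d6:-→d7:-→d8:-→d9:-→d10:-→d11:-→d12:H1→d13:H4→d14:- -> H4
  - 77.138.208.64/29 clear@29
  lookup 199.60.126.51: bits 11000111001111000111111000110 walk d0:H2→d1:-→d2:-→d3:-→d4:-→d5:-→d6:-→d7:-→d8:-→d9:-→d10:-→d11:-→d12:-→d13:-→d14:-→d15:-→d16:-→d17:-→d18:-→d19:-→d20:-→d21:-→d22:-→d23:-→d24:-→d25:-→d26:-→d27:-→d28:H5→d29:- -> H5
  - 0.0.0.0/0 clear@0
  add 77.138.0.0/16 -> H5 at depth 16
  lookup 77.128.1.122: bits 010011011000 walk d0:-→d1:-→d2:-→d3:-→d4:-→d5:-→d6:-→d7:-→d8:-→d9:-→d10:-→d11:-→d12:H1 -> H1
  lookup 77.138.205.170: bits 0100110110001010110 walk d0:-→d1:-→d2:-→d3:-→d4:-→d5:-→d6:-→d7:-→d8:-→d9:-→d10:-→d11:-→d12:H1→d13:H4→d14:-→d15:-→d16:H5→d17:-→d18:-→d19:- -> H5
  add 199.60.126.52/31 -> H3 at depth 31
  add 77.128.0.0/12 -> H1 at depth 12
  add 0.0.0.0/0 -> H5 at depth 0
  add 199.60.126.48/28 -> H5 at depth 28
  - 199.60.126.48/28 clear@28
  lookup 77.138.5.150: bits 0100110110001010 walk d0:H5→d1:-→d2:-→d3:-→d4:-→d5:-→d6:-→d7:-→d8:-→d9:-→d10:-→d11:-→d12:H1→d13:H4→d14:-→d15:-→d16:H5 -> H5
  add 199.60.126.52/32 -> H1 at depth 32
  - 0.0.0.0/0 clear@0
  add 192.0.0.0/5 -> H0 at depth 5
  lookup 192.0.189.103: bits 11000 walk d0:-→d1:-→d2:-→d3:-→d4:-→d5:H0 -> H0
  lookup 199.60.126.52: bits 11000111001111000111111000110100 walk d0:-→d1:-→d2:-→d3:-→d4:-→d5:H0→d6:-→d7:-→d8:-→d9:-→d10:-→d11:-→d12:-→d13:-→d14:-→d15:-→d16:-→d17:-→d18:-→d19:-→d20:-→d21:-→d22:-→d23:-→d24:-→d25:-→d26:-→d27:-→d28:-→d29:-→d30:-→d31:H3→d32:H1 -> H1
  lookup 199.62.126.52: bits 11000111001111 walk d0:-→d1:-→d2:-→d3:-→d4:-→d5:H0→d6:-→d7:-→d8:-→d9:-→d10:-→d11:-→d12:-→d13:-→d14:- -> H0
  lookup 77.128.0.69: bits 010011011000 walk d0:-→d1:-→d2:-→d3:-→d4:-→d5:-→d6:-→d7:-→d8:-→d9:-→d10:-→d11:-→d12:H1 -> H1
  lookup 199.60.126.52: bits 11000111001111000111111000110100 walk d0:-→d1:-→d2:-→d3:-→d4:-→d5:H0→d6:-→d7:-→d8:-→d9:-→d10:-→d11:-→d12:-→d13:-→d14:-→d15:-→d16:-→d17:-→d18:-→d19:-→d20:-→d21:-→d22:-→d23:-→d24:-→d25:-→d26:-→d27:-→d28:-→d29:-→d30:-→d31:H3→d32:H1 -> H1

== LOOKUPS ==
["no-route","H3","H4","H2","H4","H5","H1","H5","H5","H0","H1","H0","H1","H1"]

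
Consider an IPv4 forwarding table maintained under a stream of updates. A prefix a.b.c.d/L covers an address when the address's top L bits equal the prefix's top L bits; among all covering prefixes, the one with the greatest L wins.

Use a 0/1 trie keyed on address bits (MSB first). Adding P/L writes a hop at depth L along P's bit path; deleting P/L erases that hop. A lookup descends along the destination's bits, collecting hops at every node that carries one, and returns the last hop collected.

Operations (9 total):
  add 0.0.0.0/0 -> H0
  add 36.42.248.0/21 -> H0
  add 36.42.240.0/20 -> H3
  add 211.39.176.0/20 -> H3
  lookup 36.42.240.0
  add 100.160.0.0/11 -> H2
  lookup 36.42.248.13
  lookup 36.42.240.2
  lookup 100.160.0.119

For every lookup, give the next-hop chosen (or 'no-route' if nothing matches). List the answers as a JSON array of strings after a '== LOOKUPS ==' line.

Trace:
  + 0.0.0.0/0 (H0) depth=0
  + 36.42.248.0/21 (H0) depth=21
  + 36.42.240.0/20 (H3) depth=20
  + 211.39.176.0/20 (H3) depth=20
  ? 36.42.240.0  path d0:H0→d1:-→d2:-→d3:-→d4:-→d5:-→d6:-→d7:-→d8:-→d9:-→d10:-→d11:-→d12:-→d13:-→d14:-→d15:-→d16:-→d17:-→d18:-→d19:-→d20:H3  best=H3
  + 100.160.0.0/11 (H2) depth=11
  ? 36.42.248.13  path d0:H0→d1:-→d2:-→d3:-→d4:-→d5:-→d6:-→d7:-→d8:-→d9:-→d10:-→d11:-→d12:-→d13:-→d14:-→d15:-→d16:-→d17:-→d18:-→d19:-→d20:H3→d21:H0  best=H0
  ? 36.42.240.2  path d0:H0→d1:-→d2:-→d3:-→d4:-→d5:-→d6:-→d7:-→d8:-→d9:-→d10:-→d11:-→d12:-→d13:-→d14:-→d15:-→d16:-→d17:-→d18:-→d19:-→d20:H3  best=H3
  ? 100.160.0.119  path d0:H0→d1:-→d2:-→d3:-→d4:-→d5:-→d6:-→d7:-→d8:-→d9:-→d10:-→d11:H2  best=H2

== LOOKUPS ==
["H3","H0","H3","H2"]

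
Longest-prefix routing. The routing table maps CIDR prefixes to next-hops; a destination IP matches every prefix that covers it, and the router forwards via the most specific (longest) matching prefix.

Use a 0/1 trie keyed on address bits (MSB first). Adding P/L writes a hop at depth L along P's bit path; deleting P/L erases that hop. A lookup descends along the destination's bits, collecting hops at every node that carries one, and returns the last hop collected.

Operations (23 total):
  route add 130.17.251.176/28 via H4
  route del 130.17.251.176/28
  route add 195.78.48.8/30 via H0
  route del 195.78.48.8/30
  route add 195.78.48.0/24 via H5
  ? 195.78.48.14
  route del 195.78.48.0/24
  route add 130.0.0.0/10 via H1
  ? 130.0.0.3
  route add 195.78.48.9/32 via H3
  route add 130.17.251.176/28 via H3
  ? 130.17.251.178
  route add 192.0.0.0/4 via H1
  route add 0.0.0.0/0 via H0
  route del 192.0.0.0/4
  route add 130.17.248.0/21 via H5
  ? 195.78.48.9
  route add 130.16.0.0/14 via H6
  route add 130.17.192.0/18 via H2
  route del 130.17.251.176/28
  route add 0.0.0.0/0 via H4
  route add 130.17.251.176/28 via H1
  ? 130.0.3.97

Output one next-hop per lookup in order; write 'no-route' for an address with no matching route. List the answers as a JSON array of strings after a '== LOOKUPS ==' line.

Process each operation:
  add 130.17.251.176/28 -> H4 at depth 28
  - 130.17.251.176/28 clear@28
  add 195.78.48.8/30 -> H0 at depth 30
  - 195.78.48.8/30 clear@30
  add 195.78.48.0/24 -> H5 at depth 24
  lookup 195.78.48.14: bits 11000011010011100011000000001 walk d0:-→d1:-→d2:-→d3:-→d4:-→d5:-→d6:-→d7:-→d8:-→d9:-→d10:-→d11:-→d12:-→d13:-→d14:-→d15:-→d16:-→d17:-→d18:-→d19:-→d20:-→d21:-→d22:-→d23:-→d24:H5→d25:-→d26:-→d27:-→d28:-→d29:- -> H5
  - 195.78.48.0/24 clear@24
  add 130.0.0.0/10 -> H1 at depth 10
  lookup 130.0.0.3: bits 10000010000 walk d0:-→d1:-→d2:-→d3:-→d4:-→d5:-→d6:-→d7:-→d8:-→d9:-→d10:H1→d11:- -> H1
  add 195.78.48.9/32 -> H3 at depth 32
  add 130.17.251.176/28 -> H3 at depth 28
  lookup 130.17.251.178: bits 1000001000010001111110111011 walk d0:-→d1:-→d2:-→d3:-→d4:-→d5:-→d6:-→d7:-→d8:-→d9:-→d10:H1→d11:-→d12:-→d13:-→d14:-→d15:-→d16:-→d17:-→d18:-→d19:-→d20:-→d21:-→d22:-→d23:-→d24:-→d25:-→d26:-→d27:-→d28:H3 -> H3
  add 192.0.0.0/4 -> H1 at depth 4
  add 0.0.0.0/0 -> H0 at depth 0
  - 192.0.0.0/4 clear@4
  add 130.17.248.0/21 -> H5 at depth 21
  lookup 195.78.48.9: bits 11000011010011100011000000001001 walk d0:H0→d1:-→d2:-→d3:-→d4:-→d5:-→d6:-→d7:-→d8:-→d9:-→d10:-→d11:-→d12:-→d13:-→d14:-→d15:-→d16:-→d17:-→d18:-→d19:-→d20:-→d21:-→d22:-→d23:-→d24:-→d25:-→d26:-→d27:-→d28:-→d29:-→d30:-→d31:-→d32:H3 -> H3
  add 130.16.0.0/14 -> H6 at depth 14
  add 130.17.192.0/18 -> H2 at depth 18
  - 130.17.251.176/28 clear@28
  add 0.0.0.0/0 -> H4 at depth 0
  add 130.17.251.176/28 -> H1 at depth 28
  lookup 130.0.3.97: bits 10000010000 walk d0:H4→d1:-→d2:-→d3:-→d4:-→d5:-→d6:-→d7:-→d8:-→d9:-→d10:H1→d11:- -> H1

== LOOKUPS ==
["H5","H1","H3","H3","H1"]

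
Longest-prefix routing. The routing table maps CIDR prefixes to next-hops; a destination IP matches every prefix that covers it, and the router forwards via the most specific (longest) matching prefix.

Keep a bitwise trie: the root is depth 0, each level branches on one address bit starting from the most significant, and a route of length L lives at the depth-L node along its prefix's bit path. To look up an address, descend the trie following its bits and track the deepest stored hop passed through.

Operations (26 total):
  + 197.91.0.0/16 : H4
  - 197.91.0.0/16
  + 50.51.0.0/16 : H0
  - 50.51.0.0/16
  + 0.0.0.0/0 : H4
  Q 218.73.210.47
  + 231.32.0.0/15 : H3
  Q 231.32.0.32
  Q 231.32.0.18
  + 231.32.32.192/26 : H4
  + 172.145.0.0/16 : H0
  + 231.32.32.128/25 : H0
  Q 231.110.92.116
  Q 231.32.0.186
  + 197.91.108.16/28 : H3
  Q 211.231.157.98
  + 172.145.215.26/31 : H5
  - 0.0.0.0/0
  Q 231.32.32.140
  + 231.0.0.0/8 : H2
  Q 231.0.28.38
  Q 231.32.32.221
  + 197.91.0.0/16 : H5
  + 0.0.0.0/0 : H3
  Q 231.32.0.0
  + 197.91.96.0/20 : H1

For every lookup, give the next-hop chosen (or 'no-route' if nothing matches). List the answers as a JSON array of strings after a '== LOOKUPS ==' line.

Apply in order:
  add 197.91.0.0/16 -> H4 at depth 16
  - 197.91.0.0/16 clear@16
  add 50.51.0.0/16 -> H0 at depth 16
  - 50.51.0.0/16 clear@16
  add 0.0.0.0/0 -> H4 at depth 0
  ? 218.73.210.47  path d0:H4→d1:-→d2:-→d3:-  best=H4
  add 231.32.0.0/15 -> H3 at depth 15
  ? 231.32.0.32  path d0:H4→d1:-→d2:-→d3:-→d4:-→d5:-→d6:-→d7:-→d8:-→d9:-→d10:-→d11:-→d12:-→d13:-→d14:-→d15:H3  best=H3
  ? 231.32.0.18  path d0:H4→d1:-→d2:-→d3:-→d4:-→d5:-→d6:-→d7:-→d8:-→d9:-→d10:-→d11:-→d12:-→d13:-→d14:-→d15:H3  best=H3
  add 231.32.32.192/26 -> H4 at depth 26
  add 172.145.0.0/16 -> H0 at depth 16
  add 231.32.32.128/25 -> H0 at depth 25
  ? 231.110.92.116  path d0:H4→d1:-→d2:-→d3:-→d4:-→d5:-→d6:-→d7:-→d8:-→d9:-  best=H4
  ? 231.32.0.186  path d0:H4→d1:-→d2:-→d3:-→d4:-→d5:-→d6:-→d7:-→d8:-→d9:-→d10:-→d11:-→d12:-→d13:-→d14:-→d15:H3→d16:-→d17:-→d18:-  best=H3
  add 197.91.108.16/28 -> H3 at depth 28
  ? 211.231.157.98  path d0:H4→d1:-→d2:-→d3:-  best=H4
  add 172.145.215.26/31 -> H5 at depth 31
  - 0.0.0.0/0 clear@0
  ? 231.32.32.140  path d0:-→d1:-→d2:-→d3:-→d4:-→d5:-→d6:-→d7:-→d8:-→d9:-→d10:-→d11:-→d12:-→d13:-→d14:-→d15:H3→d16:-→d17:-→d18:-→d19:-→d20:-→d21:-→d22:-→d23:-→d24:-→d25:H0  best=H0
  add 231.0.0.0/8 -> H2 at depth 8
  ? 231.0.28.38  path d0:-→d1:-→d2:-→d3:-→d4:-→d5:-→d6:-→d7:-→d8:H2→d9:-→d10:-  best=H2
  ? 231.32.32.221  path d0:-→d1:-→d2:-→d3:-→d4:-→d5:-→d6:-→d7:-→d8:H2→d9:-→d10:-→d11:-→d12:-→d13:-→d14:-→d15:H3→d16:-→d17:-→d18:-→d19:-→d20:-→d21:-→d22:-→d23:-→d24:-→d25:H0→d26:H4  best=H4
  add 197.91.0.0/16 -> H5 at depth 16
  add 0.0.0.0/0 -> H3 at depth 0
  ? 231.32.0.0  path d0:H3→d1:-→d2:-→d3:-→d4:-→d5:-→d6:-→d7:-→d8:H2→d9:-→d10:-→d11:-→d12:-→d13:-→d14:-→d15:H3→d16:-→d17:-→d18:-  best=H3
  add 197.91.96.0/20 -> H1 at depth 20

== LOOKUPS ==
["H4","H3","H3","H4","H3","H4","H0","H2","H4","H3"]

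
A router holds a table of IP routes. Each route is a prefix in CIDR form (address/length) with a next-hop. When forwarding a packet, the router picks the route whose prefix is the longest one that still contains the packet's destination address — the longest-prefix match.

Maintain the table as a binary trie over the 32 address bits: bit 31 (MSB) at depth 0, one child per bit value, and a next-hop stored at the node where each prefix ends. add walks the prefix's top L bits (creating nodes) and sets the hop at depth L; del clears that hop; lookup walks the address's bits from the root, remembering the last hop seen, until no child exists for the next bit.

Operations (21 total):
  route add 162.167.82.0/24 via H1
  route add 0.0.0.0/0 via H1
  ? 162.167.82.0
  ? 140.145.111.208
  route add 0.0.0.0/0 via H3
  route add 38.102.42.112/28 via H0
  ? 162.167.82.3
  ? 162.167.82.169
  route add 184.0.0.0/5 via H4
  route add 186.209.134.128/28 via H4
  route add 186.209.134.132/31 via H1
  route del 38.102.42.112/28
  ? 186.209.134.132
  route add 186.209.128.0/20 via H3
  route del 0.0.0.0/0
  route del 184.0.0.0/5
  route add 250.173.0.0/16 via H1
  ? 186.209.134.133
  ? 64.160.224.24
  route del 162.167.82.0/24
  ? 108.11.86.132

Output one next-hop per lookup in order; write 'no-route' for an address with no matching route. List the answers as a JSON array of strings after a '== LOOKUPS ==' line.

Trace:
  + 162.167.82.0/24 (H1) depth=24
  + 0.0.0.0/0 (H1) depth=0
  lookup 162.167.82.0: bits 101000101010011101010010 walk d0:H1→d1:-→d2:-→d3:-→d4:-→d5:-→d6:-→d7:-→d8:-→d9:-→d10:-→d11:-→d12:-→d13:-→d14:-→d15:-→d16:-→d17:-→d18:-→d19:-→d20:-→d21:-→d22:-→d23:-→d24:H1 -> H1
  lookup 140.145.111.208: bits 10 walk d0:H1→d1:-→d2:- -> H1
  + 0.0.0.0/0 (H3) depth=0
  + 38.102.42.112/28 (H0) depth=28
  lookup 162.167.82.3: bits 101000101010011101010010 walk d0:H3→d1:-→d2:-→d3:-→d4:-→d5:-→d6:-→d7:-→d8:-→d9:-→d10:-→d11:-→d12:-→d13:-→d14:-→d15:-→d16:-→d17:-→d18:-→d19:-→d20:-→d21:-→d22:-→d23:-→d24:H1 -> H1
  lookup 162.167.82.169: bits 101000101010011101010010 walk d0:H3→d1:-→d2:-→d3:-→d4:-→d5:-→d6:-→d7:-→d8:-→d9:-→d10:-→d11:-→d12:-→d13:-→d14:-→d15:-→d16:-→d17:-→d18:-→d19:-→d20:-→d21:-→d22:-→d23:-→d24:H1 -> H1
  + 184.0.0.0/5 (H4) depth=5
  + 186.209.134.128/28 (H4) depth=28
  + 186.209.134.132/31 (H1) depth=31
  del 38.102.42.112/28 (clear depth 28)
  lookup 186.209.134.132: bits 1011101011010001100001101000010 walk d0:H3→d1:-→d2:-→d3:-→d4:-→d5:H4→d6:-→d7:-→d8:-→d9:-→d10:-→d11:-→d12:-→d13:-→d14:-→d15:-→d16:-→d17:-→d18:-→d19:-→d20:-→d21:-→d22:-→d23:-→d24:-→d25:-→d26:-→d27:-→d28:H4→d29:-→d30:-→d31:H1 -> H1
  + 186.209.128.0/20 (H3) depth=20
  del 0.0.0.0/0 (clear depth 0)
  del 184.0.0.0/5 (clear depth 5)
  + 250.173.0.0/16 (H1) depth=16
  lookup 186.209.134.133: bits 1011101011010001100001101000010 walk d0:-→d1:-→d2:-→d3:-→d4:-→d5:-→d6:-→d7:-→d8:-→d9:-→d10:-→d11:-→d12:-→d13:-→d14:-→d15:-→d16:-→d17:-→d18:-→d19:-→d20:H3→d21:-→d22:-→d23:-→d24:-→d25:-→d26:-→d27:-→d28:H4→d29:-→d30:-→d31:H1 -> H1
  lookup 64.160.224.24: bits 0 walk d0:-→d1:- -> no-route
  del 162.167.82.0/24 (clear depth 24)
  lookup 108.11.86.132: bits 0 walk d0:-→d1:- -> no-route

== LOOKUPS ==
["H1","H1","H1","H1","H1","H1","no-route","no-route"]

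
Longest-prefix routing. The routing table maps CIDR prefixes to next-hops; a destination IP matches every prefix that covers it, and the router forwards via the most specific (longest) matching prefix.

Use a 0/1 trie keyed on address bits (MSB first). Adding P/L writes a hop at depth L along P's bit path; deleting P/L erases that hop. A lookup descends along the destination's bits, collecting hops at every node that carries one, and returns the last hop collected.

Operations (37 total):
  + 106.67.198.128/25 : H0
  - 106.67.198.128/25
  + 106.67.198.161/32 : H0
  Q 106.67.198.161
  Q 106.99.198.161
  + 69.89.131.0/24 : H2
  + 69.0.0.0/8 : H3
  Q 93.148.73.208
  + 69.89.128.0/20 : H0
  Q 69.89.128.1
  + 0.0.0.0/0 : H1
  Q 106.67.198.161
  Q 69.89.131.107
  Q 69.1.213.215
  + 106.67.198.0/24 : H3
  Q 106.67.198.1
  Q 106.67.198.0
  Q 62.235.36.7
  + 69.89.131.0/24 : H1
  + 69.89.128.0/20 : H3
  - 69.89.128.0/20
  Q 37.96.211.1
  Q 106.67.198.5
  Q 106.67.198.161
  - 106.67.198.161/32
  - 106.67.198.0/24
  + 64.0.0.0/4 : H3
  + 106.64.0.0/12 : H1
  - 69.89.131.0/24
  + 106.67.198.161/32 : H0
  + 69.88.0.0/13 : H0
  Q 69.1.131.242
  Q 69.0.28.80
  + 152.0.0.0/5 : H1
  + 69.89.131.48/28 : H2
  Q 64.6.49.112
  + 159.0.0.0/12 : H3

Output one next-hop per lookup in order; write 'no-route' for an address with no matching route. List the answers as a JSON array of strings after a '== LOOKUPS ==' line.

Process each operation:
  + 106.67.198.128/25 (H0) depth=25
  - 106.67.198.128/25 clear@25
  + 106.67.198.161/32 (H0) depth=32
  ? 106.67.198.161  path d0:-→d1:-→d2:-→d3:-→d4:-→d5:-→d6:-→d7:-→d8:-→d9:-→d10:-→d11:-→d12:-→d13:-→d14:-→d15:-→d16:-→d17:-→d18:-→d19:-→d20:-→d21:-→d22:-→d23:-→d24:-→d25:-→d26:-→d27:-→d28:-→d29:-→d30:-→d31:-→d32:H0  best=H0
  ? 106.99.198.161  path d0:-→d1:-→d2:-→d3:-→d4:-→d5:-→d6:-→d7:-→d8:-→d9:-→d10:-  best=no-route
  + 69.89.131.0/24 (H2) depth=24
  + 69.0.0.0/8 (H3) depth=8
  ? 93.148.73.208  path d0:-→d1:-→d2:-→d3:-  best=no-route
  + 69.89.128.0/20 (H0) depth=20
  ? 69.89.128.1  path d0:-→d1:-→d2:-→d3:-→d4:-→d5:-→d6:-→d7:-→d8:H3→d9:-→d10:-→d11:-→d12:-→d13:-→d14:-→d15:-→d16:-→d17:-→d18:-→d19:-→d20:H0→d21:-→d22:-  best=H0
  + 0.0.0.0/0 (H1) depth=0
  ? 106.67.198.161  path d0:H1→d1:-→d2:-→d3:-→d4:-→d5:-→d6:-→d7:-→d8:-→d9:-→d10:-→d11:-→d12:-→d13:-→d14:-→d15:-→d16:-→d17:-→d18:-→d19:-→d20:-→d21:-→d22:-→d23:-→d24:-→d25:-→d26:-→d27:-→d28:-→d29:-→d30:-→d31:-→d32:H0  best=H0
  ? 69.89.131.107  path d0:H1→d1:-→d2:-→d3:-→d4:-→d5:-→d6:-→d7:-→d8:H3→d9:-→d10:-→d11:-→d12:-→d13:-→d14:-→d15:-→d16:-→d17:-→d18:-→d19:-→d20:H0→d21:-→d22:-→d23:-→d24:H2  best=H2
  ? 69.1.213.215  path d0:H1→d1:-→d2:-→d3:-→d4:-→d5:-→d6:-→d7:-→d8:H3→d9:-  best=H3
  + 106.67.198.0/24 (H3) depth=24
  ? 106.67.198.1  path d0:H1→d1:-→d2:-→d3:-→d4:-→d5:-→d6:-→d7:-→d8:-→d9:-→d10:-→d11:-→d12:-→d13:-→d14:-→d15:-→d16:-→d17:-→d18:-→d19:-→d20:-→d21:-→d22:-→d23:-→d24:H3  best=H3
  ? 106.67.198.0  path d0:H1→d1:-→d2:-→d3:-→d4:-→d5:-→d6:-→d7:-→d8:-→d9:-→d10:-→d11:-→d12:-→d13:-→d14:-→d15:-→d16:-→d17:-→d18:-→d19:-→d20:-→d21:-→d22:-→d23:-→d24:H3  best=H3
  ? 62.235.36.7  path d0:H1→d1:-  best=H1
  + 69.89.131.0/24 (H1) depth=24
  + 69.89.128.0/20 (H3) depth=20
  - 69.89.128.0/20 clear@20
  ? 37.96.211.1  path d0:H1→d1:-  best=H1
  ? 106.67.198.5  path d0:H1→d1:-→d2:-→d3:-→d4:-→d5:-→d6:-→d7:-→d8:-→d9:-→d10:-→d11:-→d12:-→d13:-→d14:-→d15:-→d16:-→d17:-→d18:-→d19:-→d20:-→d21:-→d22:-→d23:-→d24:H3  best=H3
  ? 106.67.198.161  path d0:H1→d1:-→d2:-→d3:-→d4:-→d5:-→d6:-→d7:-→d8:-→d9:-→d10:-→d11:-→d12:-→d13:-→d14:-→d15:-→d16:-→d17:-→d18:-→d19:-→d20:-→d21:-→d22:-→d23:-→d24:H3→d25:-→d26:-→d27:-→d28:-→d29:-→d30:-→d31:-→d32:H0  best=H0
  - 106.67.198.161/32 clear@32
  - 106.67.198.0/24 clear@24
  + 64.0.0.0/4 (H3) depth=4
  + 106.64.0.0/12 (H1) depth=12
  - 69.89.131.0/24 clear@24
  + 106.67.198.161/32 (H0) depth=32
  + 69.88.0.0/13 (H0) depth=13
  ? 69.1.131.242  path d0:H1→d1:-→d2:-→d3:-→d4:H3→d5:-→d6:-→d7:-→d8:H3→d9:-  best=H3
  ? 69.0.28.80  path d0:H1→d1:-→d2:-→d3:-→d4:H3→d5:-→d6:-→d7:-→d8:H3→d9:-  best=H3
  + 152.0.0.0/5 (H1) depth=5
  + 69.89.131.48/28 (H2) depth=28
  ? 64.6.49.112  path d0:H1→d1:-→d2:-→d3:-→d4:H3→d5:-  best=H3
  + 159.0.0.0/12 (H3) depth=12

== LOOKUPS ==
["H0","no-route","no-route","H0","H0","H2","H3","H3","H3","H1","H1","H3","H0","H3","H3","H3"]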